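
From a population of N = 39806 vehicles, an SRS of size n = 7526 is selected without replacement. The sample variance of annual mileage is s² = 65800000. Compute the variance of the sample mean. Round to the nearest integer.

7090

Under SRS without replacement, Var(ȳ) = (1 − f)·s²/n with f = n/N = 7526/39806 = 0.18906697.
Var(ȳ) = (1 − 0.18906697)·65800000/7526 = 0.81093303·8743.0242 = 7090.007.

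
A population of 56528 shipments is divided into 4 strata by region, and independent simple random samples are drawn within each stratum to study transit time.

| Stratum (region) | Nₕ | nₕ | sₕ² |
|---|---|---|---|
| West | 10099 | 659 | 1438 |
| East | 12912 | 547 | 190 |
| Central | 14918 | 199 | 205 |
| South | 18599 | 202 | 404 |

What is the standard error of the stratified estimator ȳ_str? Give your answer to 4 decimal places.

0.6061

Var(ȳ_str) = Σₕ Wₕ²(1 − fₕ)sₕ²/nₕ with Wₕ = Nₕ/N, N = 56528.
West: Wₕ = 0.17865483; term = 0.17865483²·(1 − 0.06525399)·1438/659 = 0.06510234.
East: Wₕ = 0.22841778; term = 0.22841778²·(1 − 0.04236369)·190/547 = 0.017355082.
Central: Wₕ = 0.26390461; term = 0.26390461²·(1 − 0.01333959)·205/199 = 0.070788458.
South: Wₕ = 0.32902279; term = 0.32902279²·(1 − 0.01086080)·404/202 = 0.21416049.
Sum = 0.36740637.
SE = √(0.36740637) = 0.6061.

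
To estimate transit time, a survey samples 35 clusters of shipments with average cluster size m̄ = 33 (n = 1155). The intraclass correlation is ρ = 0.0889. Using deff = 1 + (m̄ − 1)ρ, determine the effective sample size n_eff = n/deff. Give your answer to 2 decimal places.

deff = 1 + (33 − 1)·0.0889 = 1 + 2.8448 = 3.8448.
n_eff = 1155 / 3.8448 = 300.41.

300.41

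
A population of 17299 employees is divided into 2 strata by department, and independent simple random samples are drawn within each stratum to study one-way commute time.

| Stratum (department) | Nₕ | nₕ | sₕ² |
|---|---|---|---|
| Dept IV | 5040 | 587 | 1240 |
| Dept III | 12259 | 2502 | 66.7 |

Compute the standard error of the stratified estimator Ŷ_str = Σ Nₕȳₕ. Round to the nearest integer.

7113

Var(Ŷ_str) = Σₕ Nₕ²(1 − fₕ)sₕ²/nₕ.
Dept IV: 5040²·(1 − 587/5040)·1240/587 = 4.7409657 × 10^7.
Dept III: 12259²·(1 − 2502/12259)·66.7/2502 = 3.1886722 × 10^6.
Sum = 5.0598329 × 10^7.
SE = √(5.0598329 × 10^7) = 7113.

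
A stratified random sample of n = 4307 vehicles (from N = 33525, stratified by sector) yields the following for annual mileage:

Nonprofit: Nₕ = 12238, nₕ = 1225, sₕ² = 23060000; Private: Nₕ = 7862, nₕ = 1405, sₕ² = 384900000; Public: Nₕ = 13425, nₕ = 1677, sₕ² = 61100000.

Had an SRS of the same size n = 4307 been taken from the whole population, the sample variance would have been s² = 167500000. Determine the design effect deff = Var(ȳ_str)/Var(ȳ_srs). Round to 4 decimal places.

0.5825

Var(ȳ_str) = Σ Wₕ²(1−fₕ)sₕ²/nₕ with Wₕ = Nₕ/33525:
  Nonprofit: (12238/33525)²·(1−1225/12238)·23060000/1225 = 2257.3647
  Private: (7862/33525)²·(1−1405/7862)·384900000/1405 = 12373.65
  Public: (13425/33525)²·(1−1677/13425)·61100000/1677 = 5112.6823
  → Var(ȳ_str) = 19743.697.
Var(ȳ_srs) = (1 − 4307/33525)·167500000/4307 = 33893.907.
deff = 19743.697 / 33893.907 = 0.5825.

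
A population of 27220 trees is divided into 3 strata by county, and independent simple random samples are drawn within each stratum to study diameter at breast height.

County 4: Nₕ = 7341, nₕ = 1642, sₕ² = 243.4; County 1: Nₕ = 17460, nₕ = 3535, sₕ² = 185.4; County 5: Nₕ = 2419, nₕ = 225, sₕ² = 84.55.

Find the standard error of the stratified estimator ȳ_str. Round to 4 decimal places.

0.1681

Var(ȳ_str) = Σₕ Wₕ²(1 − fₕ)sₕ²/nₕ with Wₕ = Nₕ/N, N = 27220.
County 4: Wₕ = 0.26969140; term = 0.26969140²·(1 − 0.22367525)·243.4/1642 = 0.0083699923.
County 1: Wₕ = 0.64144012; term = 0.64144012²·(1 − 0.20246277)·185.4/3535 = 0.017210105.
County 5: Wₕ = 0.08886848; term = 0.08886848²·(1 − 0.09301364)·84.55/225 = 0.0026917043.
Sum = 0.028271802.
SE = √(0.028271802) = 0.1681.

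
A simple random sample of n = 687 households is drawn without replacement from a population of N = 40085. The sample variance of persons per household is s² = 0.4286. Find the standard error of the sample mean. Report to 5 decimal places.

Under SRS without replacement, Var(ȳ) = (1 − f)·s²/n with f = n/N = 687/40085 = 0.01713858.
Var(ȳ) = (1 − 0.01713858)·0.4286/687 = 0.98286142·6.2387191 × 10^-4 = 6.1317963 × 10^-4.
SE(ȳ) = √(6.1317963 × 10^-4) = 0.02476.

0.02476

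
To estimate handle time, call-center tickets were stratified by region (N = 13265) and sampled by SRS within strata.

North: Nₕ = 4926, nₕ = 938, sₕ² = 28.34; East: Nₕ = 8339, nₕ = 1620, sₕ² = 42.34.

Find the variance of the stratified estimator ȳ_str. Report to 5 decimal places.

Var(ȳ_str) = Σₕ Wₕ²(1 − fₕ)sₕ²/nₕ with Wₕ = Nₕ/N, N = 13265.
North: Wₕ = 0.37135319; term = 0.37135319²·(1 − 0.19041819)·28.34/938 = 0.0033731221.
East: Wₕ = 0.62864681; term = 0.62864681²·(1 − 0.19426790)·42.34/1620 = 0.0083222344.
Sum = 0.011695357.

0.01170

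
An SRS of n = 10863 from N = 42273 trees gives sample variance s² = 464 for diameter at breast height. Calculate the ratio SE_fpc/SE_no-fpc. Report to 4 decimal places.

f = n/N = 10863/42273 = 0.25697254.
SE_no-fpc = √(s²/n) = 0.20667317; SE_fpc = √((1−f)s²/n) = 0.17815029.
Ratio = √(1−f) = 0.86199041.

0.8620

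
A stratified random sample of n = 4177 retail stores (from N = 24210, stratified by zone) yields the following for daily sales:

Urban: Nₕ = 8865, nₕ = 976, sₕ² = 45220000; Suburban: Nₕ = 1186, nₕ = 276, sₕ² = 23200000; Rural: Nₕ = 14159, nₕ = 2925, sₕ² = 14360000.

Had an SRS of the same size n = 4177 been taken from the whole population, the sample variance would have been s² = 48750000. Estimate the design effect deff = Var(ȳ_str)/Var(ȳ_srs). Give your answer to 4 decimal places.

0.7264

Var(ȳ_str) = Σ Wₕ²(1−fₕ)sₕ²/nₕ with Wₕ = Nₕ/24210:
  Urban: (8865/24210)²·(1−976/8865)·45220000/976 = 5528.3032
  Suburban: (1186/24210)²·(1−276/1186)·23200000/276 = 154.7802
  Rural: (14159/24210)²·(1−2925/14159)·14360000/2925 = 1332.3122
  → Var(ȳ_str) = 7015.3956.
Var(ȳ_srs) = (1 − 4177/24210)·48750000/4177 = 9657.4251.
deff = 7015.3956 / 9657.4251 = 0.7264.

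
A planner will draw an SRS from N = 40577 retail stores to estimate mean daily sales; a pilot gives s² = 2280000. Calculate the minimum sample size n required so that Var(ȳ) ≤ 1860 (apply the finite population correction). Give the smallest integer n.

1190

Without fpc, n₀ = s²/D = 2280000/1860 = 1225.8065.
With fpc, (1 − n/N)·s²/n ≤ D requires n ≥ n₀/(1 + n₀/N) = 1225.8065/(1 + 1225.8065/40577) = 1189.8615.
Rounding up, n = 1190.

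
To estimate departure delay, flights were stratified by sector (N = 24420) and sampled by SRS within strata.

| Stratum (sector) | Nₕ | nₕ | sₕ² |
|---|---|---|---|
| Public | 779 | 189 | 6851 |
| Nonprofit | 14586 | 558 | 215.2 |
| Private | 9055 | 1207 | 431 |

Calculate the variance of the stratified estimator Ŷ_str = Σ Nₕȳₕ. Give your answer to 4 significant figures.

1.209 × 10^8

Var(Ŷ_str) = Σₕ Nₕ²(1 − fₕ)sₕ²/nₕ.
Public: 779²·(1 − 189/779)·6851/189 = 1.6660255 × 10^7.
Nonprofit: 14586²·(1 − 558/14586)·215.2/558 = 7.8911452 × 10^7.
Private: 9055²·(1 − 1207/9055)·431/1207 = 2.5375666 × 10^7.
Sum = 1.2094737 × 10^8.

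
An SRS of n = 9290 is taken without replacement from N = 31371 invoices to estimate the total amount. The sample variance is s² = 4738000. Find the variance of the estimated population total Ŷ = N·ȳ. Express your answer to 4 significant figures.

3.533 × 10^11

Var(Ŷ) = N²·Var(ȳ) = N²·(1 − n/N)·s²/n.
f = 9290/31371 = 0.29613337; Var(ȳ) = 0.70386663·4738000/9290 = 358.97956.
Var(Ŷ) = 31371² · 358.97956 = 3.5328602 × 10^11.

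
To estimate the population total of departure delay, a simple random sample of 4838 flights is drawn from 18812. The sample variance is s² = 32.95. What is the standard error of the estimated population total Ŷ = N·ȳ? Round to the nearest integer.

Var(Ŷ) = N²·Var(ȳ) = N²·(1 − n/N)·s²/n.
f = 4838/18812 = 0.25717627; Var(ȳ) = 0.74282373·32.95/4838 = 0.005059124.
Var(Ŷ) = 18812² · 0.005059124 = 1.7903802 × 10^6.
SE(Ŷ) = √(1.7903802 × 10^6) = 1338.

1338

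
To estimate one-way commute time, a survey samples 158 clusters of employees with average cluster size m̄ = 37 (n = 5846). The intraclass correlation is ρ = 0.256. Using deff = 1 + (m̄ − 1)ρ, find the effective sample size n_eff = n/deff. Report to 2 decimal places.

572.24

deff = 1 + (37 − 1)·0.256 = 1 + 9.216 = 10.216.
n_eff = 5846 / 10.216 = 572.24.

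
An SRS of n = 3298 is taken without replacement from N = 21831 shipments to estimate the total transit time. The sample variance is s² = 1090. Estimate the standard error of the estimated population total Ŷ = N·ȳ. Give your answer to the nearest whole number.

11564

Var(Ŷ) = N²·Var(ȳ) = N²·(1 − n/N)·s²/n.
f = 3298/21831 = 0.15106958; Var(ȳ) = 0.84893042·1090/3298 = 0.28057434.
Var(Ŷ) = 21831² · 0.28057434 = 1.3371964 × 10^8.
SE(Ŷ) = √(1.3371964 × 10^8) = 11564.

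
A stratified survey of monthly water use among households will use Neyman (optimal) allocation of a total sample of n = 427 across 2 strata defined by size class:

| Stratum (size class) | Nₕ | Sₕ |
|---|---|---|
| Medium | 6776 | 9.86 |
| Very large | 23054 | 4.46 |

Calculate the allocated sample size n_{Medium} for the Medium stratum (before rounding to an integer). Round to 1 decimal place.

Neyman allocation: nₕ = n·NₕSₕ / Σⱼ NⱼSⱼ.
Σ NⱼSⱼ = 6776·9.86 + 23054·4.46 = 169632.2.
n_{Medium} = 427·6776·9.86 / 169632.2 = 168.2.

168.2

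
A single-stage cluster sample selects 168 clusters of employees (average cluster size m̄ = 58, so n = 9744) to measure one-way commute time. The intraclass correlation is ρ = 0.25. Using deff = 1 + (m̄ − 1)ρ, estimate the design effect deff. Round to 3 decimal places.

15.250

deff = 1 + (58 − 1)·0.25 = 1 + 14.25 = 15.25.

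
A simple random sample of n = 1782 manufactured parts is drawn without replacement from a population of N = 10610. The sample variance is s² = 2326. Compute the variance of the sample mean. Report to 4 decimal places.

1.0860

Under SRS without replacement, Var(ȳ) = (1 − f)·s²/n with f = n/N = 1782/10610 = 0.16795476.
Var(ȳ) = (1 − 0.16795476)·2326/1782 = 0.83204524·1.305275 = 1.0860478.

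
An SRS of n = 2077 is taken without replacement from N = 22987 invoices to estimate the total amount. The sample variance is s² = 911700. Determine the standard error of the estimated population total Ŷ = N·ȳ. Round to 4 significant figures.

Var(Ŷ) = N²·Var(ȳ) = N²·(1 − n/N)·s²/n.
f = 2077/22987 = 0.09035542; Var(ȳ) = 0.90964458·911700/2077 = 399.28886.
Var(Ŷ) = 22987² · 399.28886 = 2.109851 × 10^11.
SE(Ŷ) = √(2.109851 × 10^11) = 459300.

459300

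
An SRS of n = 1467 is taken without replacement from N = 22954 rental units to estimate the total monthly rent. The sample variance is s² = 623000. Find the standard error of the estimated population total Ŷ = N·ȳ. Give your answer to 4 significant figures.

Var(Ŷ) = N²·Var(ȳ) = N²·(1 − n/N)·s²/n.
f = 1467/22954 = 0.06391043; Var(ȳ) = 0.93608957·623000/1467 = 397.53497.
Var(Ŷ) = 22954² · 397.53497 = 2.0945566 × 10^11.
SE(Ŷ) = √(2.0945566 × 10^11) = 457700.

457700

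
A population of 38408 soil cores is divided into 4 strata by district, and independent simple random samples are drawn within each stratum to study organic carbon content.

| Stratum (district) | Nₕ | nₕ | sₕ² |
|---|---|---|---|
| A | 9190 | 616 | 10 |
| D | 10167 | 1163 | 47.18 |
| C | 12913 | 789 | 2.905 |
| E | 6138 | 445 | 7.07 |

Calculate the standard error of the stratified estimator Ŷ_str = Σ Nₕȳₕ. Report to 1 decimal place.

2474.8

Var(Ŷ_str) = Σₕ Nₕ²(1 − fₕ)sₕ²/nₕ.
A: 9190²·(1 − 616/9190)·10/616 = 1.2791406 × 10^6.
D: 10167²·(1 − 1163/10167)·47.18/1163 = 3.7136976 × 10^6.
C: 12913²·(1 − 789/12913)·2.905/789 = 576424.21.
E: 6138²·(1 − 445/6138)·7.07/445 = 555171.89.
Sum = 6.1244343 × 10^6.
SE = √(6.1244343 × 10^6) = 2474.8.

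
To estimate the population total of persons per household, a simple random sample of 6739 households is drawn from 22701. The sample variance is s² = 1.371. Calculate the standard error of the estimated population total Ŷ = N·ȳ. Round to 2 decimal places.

Var(Ŷ) = N²·Var(ȳ) = N²·(1 − n/N)·s²/n.
f = 6739/22701 = 0.29685917; Var(ȳ) = 0.70314083·1.371/6739 = 1.4304883 × 10^-4.
Var(Ŷ) = 22701² · (1.4304883 × 10^-4) = 73718.126.
SE(Ŷ) = √(73718.126) = 271.51.

271.51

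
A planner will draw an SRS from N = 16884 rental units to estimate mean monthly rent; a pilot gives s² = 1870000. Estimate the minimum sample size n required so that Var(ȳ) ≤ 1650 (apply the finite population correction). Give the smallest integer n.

1063

Without fpc, n₀ = s²/D = 1870000/1650 = 1133.3333.
With fpc, (1 − n/N)·s²/n ≤ D requires n ≥ n₀/(1 + n₀/N) = 1133.3333/(1 + 1133.3333/16884) = 1062.0439.
Rounding up, n = 1063.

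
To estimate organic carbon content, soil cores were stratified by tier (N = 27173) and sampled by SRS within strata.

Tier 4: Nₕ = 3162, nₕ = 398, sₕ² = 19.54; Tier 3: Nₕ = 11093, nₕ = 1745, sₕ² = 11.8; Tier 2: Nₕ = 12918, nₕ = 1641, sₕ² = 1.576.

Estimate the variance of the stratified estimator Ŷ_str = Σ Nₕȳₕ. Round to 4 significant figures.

Var(Ŷ_str) = Σₕ Nₕ²(1 − fₕ)sₕ²/nₕ.
Tier 4: 3162²·(1 − 398/3162)·19.54/398 = 429083.08.
Tier 3: 11093²·(1 − 1745/11093)·11.8/1745 = 701220.
Tier 2: 12918²·(1 − 1641/12918)·1.576/1641 = 139906.05.
Sum = 1.2702091 × 10^6.

1.270 × 10^6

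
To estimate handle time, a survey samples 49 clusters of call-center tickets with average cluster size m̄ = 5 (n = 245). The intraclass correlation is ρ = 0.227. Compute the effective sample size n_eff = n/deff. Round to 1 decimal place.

deff = 1 + (5 − 1)·0.227 = 1 + 0.908 = 1.908.
n_eff = 245 / 1.908 = 128.4.

128.4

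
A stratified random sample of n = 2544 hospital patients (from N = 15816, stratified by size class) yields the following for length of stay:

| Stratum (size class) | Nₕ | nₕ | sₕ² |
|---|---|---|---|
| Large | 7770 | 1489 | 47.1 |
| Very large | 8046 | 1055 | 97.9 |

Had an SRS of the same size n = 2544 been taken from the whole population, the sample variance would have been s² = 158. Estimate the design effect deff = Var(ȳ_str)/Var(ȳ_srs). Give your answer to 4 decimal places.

Var(ȳ_str) = Σ Wₕ²(1−fₕ)sₕ²/nₕ with Wₕ = Nₕ/15816:
  Large: (7770/15816)²·(1−1489/7770)·47.1/1489 = 0.006171386
  Very large: (8046/15816)²·(1−1055/8046)·97.9/1055 = 0.020866819
  → Var(ȳ_str) = 0.027038205.
Var(ȳ_srs) = (1 − 2544/15816)·158/2544 = 0.052117035.
deff = 0.027038205 / 0.052117035 = 0.5188.

0.5188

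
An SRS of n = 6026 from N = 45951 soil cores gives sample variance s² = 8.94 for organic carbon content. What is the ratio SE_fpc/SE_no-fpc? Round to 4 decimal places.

0.9321

f = n/N = 6026/45951 = 0.13113969.
SE_no-fpc = √(s²/n) = 0.038517155; SE_fpc = √((1−f)s²/n) = 0.035902871.
Ratio = √(1−f) = 0.93212677.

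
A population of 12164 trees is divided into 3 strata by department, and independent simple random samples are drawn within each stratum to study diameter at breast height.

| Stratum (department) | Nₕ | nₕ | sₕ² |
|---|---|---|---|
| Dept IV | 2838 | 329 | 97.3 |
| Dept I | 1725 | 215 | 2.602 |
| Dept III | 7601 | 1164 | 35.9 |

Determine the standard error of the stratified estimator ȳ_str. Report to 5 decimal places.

Var(ȳ_str) = Σₕ Wₕ²(1 − fₕ)sₕ²/nₕ with Wₕ = Nₕ/N, N = 12164.
Dept IV: Wₕ = 0.23331141; term = 0.23331141²·(1 − 0.11592671)·97.3/329 = 0.014232368.
Dept I: Wₕ = 0.14181190; term = 0.14181190²·(1 − 0.12463768)·2.602/215 = 2.1305025 × 10^-4.
Dept III: Wₕ = 0.62487669; term = 0.62487669²·(1 − 0.15313775)·35.9/1164 = 0.010198655.
Sum = 0.024644073.
SE = √(0.024644073) = 0.15698.

0.15698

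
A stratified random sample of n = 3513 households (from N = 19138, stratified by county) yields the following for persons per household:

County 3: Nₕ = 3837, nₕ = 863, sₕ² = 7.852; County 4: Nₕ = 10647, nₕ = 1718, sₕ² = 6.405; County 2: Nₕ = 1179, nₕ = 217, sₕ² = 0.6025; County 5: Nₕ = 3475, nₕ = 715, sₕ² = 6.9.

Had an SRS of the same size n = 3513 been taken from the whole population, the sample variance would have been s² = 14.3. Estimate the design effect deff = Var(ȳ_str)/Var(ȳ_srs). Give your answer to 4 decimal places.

Var(ȳ_str) = Σ Wₕ²(1−fₕ)sₕ²/nₕ with Wₕ = Nₕ/19138:
  County 3: (3837/19138)²·(1−863/3837)·7.852/863 = 2.8347134 × 10^-4
  County 4: (10647/19138)²·(1−1718/10647)·6.405/1718 = 9.6768264 × 10^-4
  County 2: (1179/19138)²·(1−217/1179)·0.6025/217 = 8.5979139 × 10^-6
  County 5: (3475/19138)²·(1−715/3475)·6.9/715 = 2.52705 × 10^-4
  → Var(ȳ_str) = 0.0015124569.
Var(ȳ_srs) = (1 − 3513/19138)·14.3/3513 = 0.0033233904.
deff = 0.0015124569 / 0.0033233904 = 0.4551.

0.4551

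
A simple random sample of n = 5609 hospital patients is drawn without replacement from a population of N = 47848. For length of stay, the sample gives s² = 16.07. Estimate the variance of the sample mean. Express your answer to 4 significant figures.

0.002529

Under SRS without replacement, Var(ȳ) = (1 − f)·s²/n with f = n/N = 5609/47848 = 0.11722538.
Var(ȳ) = (1 − 0.11722538)·16.07/5609 = 0.88277462·0.0028650383 = 0.0025291831.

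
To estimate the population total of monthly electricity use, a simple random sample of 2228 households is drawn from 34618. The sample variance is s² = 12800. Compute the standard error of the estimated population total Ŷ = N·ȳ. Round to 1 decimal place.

80260.9

Var(Ŷ) = N²·Var(ȳ) = N²·(1 − n/N)·s²/n.
f = 2228/34618 = 0.06435958; Var(ȳ) = 0.93564042·12800/2228 = 5.375313.
Var(Ŷ) = 34618² · 5.375313 = 6.4418069 × 10^9.
SE(Ŷ) = √(6.4418069 × 10^9) = 80260.9.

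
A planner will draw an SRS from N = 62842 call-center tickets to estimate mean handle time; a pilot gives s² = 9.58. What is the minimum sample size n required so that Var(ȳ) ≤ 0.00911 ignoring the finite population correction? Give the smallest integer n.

Without fpc, n₀ = s²/D = 9.58/0.00911 = 1051.5917.
Rounding up, n = 1052.

1052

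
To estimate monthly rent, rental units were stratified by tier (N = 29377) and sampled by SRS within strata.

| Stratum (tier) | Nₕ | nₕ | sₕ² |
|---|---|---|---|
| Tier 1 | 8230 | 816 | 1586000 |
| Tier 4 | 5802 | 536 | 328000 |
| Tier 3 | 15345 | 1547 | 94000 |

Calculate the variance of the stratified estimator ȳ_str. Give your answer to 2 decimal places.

173.99

Var(ȳ_str) = Σₕ Wₕ²(1 − fₕ)sₕ²/nₕ with Wₕ = Nₕ/N, N = 29377.
Tier 1: Wₕ = 0.28015114; term = 0.28015114²·(1 − 0.09914945)·1586000/816 = 137.42019.
Tier 4: Wₕ = 0.19750145; term = 0.19750145²·(1 − 0.09238194)·328000/536 = 21.664703.
Tier 3: Wₕ = 0.52234741; term = 0.52234741²·(1 − 0.10081460)·94000/1547 = 14.90753.
Sum = 173.99242.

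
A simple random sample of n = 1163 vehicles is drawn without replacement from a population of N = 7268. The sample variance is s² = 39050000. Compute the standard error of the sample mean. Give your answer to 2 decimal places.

167.94

Under SRS without replacement, Var(ȳ) = (1 − f)·s²/n with f = n/N = 1163/7268 = 0.16001651.
Var(ȳ) = (1 − 0.16001651)·39050000/1163 = 0.83998349·33576.956 = 28204.089.
SE(ȳ) = √(28204.089) = 167.94.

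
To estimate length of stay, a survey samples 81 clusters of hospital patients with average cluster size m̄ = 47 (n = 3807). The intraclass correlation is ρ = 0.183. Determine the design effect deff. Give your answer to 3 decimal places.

deff = 1 + (47 − 1)·0.183 = 1 + 8.418 = 9.418.

9.418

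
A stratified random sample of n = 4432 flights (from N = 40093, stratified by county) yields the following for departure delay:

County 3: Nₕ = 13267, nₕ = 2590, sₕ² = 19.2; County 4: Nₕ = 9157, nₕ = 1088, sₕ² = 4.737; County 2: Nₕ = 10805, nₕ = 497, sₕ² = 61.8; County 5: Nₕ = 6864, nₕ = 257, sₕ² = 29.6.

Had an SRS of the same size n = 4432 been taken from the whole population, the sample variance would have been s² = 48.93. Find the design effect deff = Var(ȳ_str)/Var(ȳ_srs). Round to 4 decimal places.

Var(ȳ_str) = Σ Wₕ²(1−fₕ)sₕ²/nₕ with Wₕ = Nₕ/40093:
  County 3: (13267/40093)²·(1−2590/13267)·19.2/2590 = 6.5326039 × 10^-4
  County 4: (9157/40093)²·(1−1088/9157)·4.737/1088 = 2.0012913 × 10^-4
  County 2: (10805/40093)²·(1−497/10805)·61.8/497 = 0.0086157712
  County 5: (6864/40093)²·(1−257/6864)·29.6/257 = 0.0032493991
  → Var(ȳ_str) = 0.01271856.
Var(ȳ_srs) = (1 − 4432/40093)·48.93/4432 = 0.0098197499.
deff = 0.01271856 / 0.0098197499 = 1.2952.

1.2952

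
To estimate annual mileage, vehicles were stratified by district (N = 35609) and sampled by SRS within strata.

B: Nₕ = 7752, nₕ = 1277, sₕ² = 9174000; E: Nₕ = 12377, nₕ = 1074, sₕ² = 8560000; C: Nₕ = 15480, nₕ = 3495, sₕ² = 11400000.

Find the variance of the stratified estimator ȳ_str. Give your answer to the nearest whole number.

Var(ȳ_str) = Σₕ Wₕ²(1 − fₕ)sₕ²/nₕ with Wₕ = Nₕ/N, N = 35609.
B: Wₕ = 0.21769777; term = 0.21769777²·(1 − 0.16473168)·9174000/1277 = 284.38181.
E: Wₕ = 0.34758067; term = 0.34758067²·(1 − 0.08677385)·8560000/1074 = 879.34449.
C: Wₕ = 0.43472156; term = 0.43472156²·(1 − 0.22577519)·11400000/3495 = 477.25129.
Sum = 1640.9776.

1641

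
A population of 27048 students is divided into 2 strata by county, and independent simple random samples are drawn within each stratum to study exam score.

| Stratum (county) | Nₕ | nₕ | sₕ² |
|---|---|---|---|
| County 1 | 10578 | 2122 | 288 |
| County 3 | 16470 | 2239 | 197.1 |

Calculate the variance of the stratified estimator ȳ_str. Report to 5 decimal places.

Var(ȳ_str) = Σₕ Wₕ²(1 − fₕ)sₕ²/nₕ with Wₕ = Nₕ/N, N = 27048.
County 1: Wₕ = 0.39108252; term = 0.39108252²·(1 − 0.20060503)·288/2122 = 0.01659378.
County 3: Wₕ = 0.60891748; term = 0.60891748²·(1 − 0.13594414)·197.1/2239 = 0.028202735.
Sum = 0.044796515.

0.04480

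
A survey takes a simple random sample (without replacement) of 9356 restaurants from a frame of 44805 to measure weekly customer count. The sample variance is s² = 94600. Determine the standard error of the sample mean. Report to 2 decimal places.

2.83

Under SRS without replacement, Var(ȳ) = (1 − f)·s²/n with f = n/N = 9356/44805 = 0.20881598.
Var(ȳ) = (1 − 0.20881598)·94600/9356 = 0.79118402·10.111159 = 7.9997871.
SE(ȳ) = √(7.9997871) = 2.83.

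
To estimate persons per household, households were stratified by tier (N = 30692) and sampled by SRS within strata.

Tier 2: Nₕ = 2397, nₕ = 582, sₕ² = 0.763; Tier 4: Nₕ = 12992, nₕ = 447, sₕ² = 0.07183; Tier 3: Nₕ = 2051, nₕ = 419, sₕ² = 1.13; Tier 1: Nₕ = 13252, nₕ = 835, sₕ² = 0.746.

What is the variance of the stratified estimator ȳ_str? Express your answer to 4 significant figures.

1.995 × 10^-4

Var(ȳ_str) = Σₕ Wₕ²(1 − fₕ)sₕ²/nₕ with Wₕ = Nₕ/N, N = 30692.
Tier 2: Wₕ = 0.07809853; term = 0.07809853²·(1 − 0.24280350)·0.763/582 = 6.0547447 × 10^-6.
Tier 4: Wₕ = 0.42330249; term = 0.42330249²·(1 − 0.03440579)·0.07183/447 = 2.7803191 × 10^-5.
Tier 3: Wₕ = 0.06682523; term = 0.06682523²·(1 − 0.20429059)·1.13/419 = 9.582964 × 10^-6.
Tier 1: Wₕ = 0.43177375; term = 0.43177375²·(1 − 0.06300936)·0.746/835 = 1.5606305 × 10^-4.
Sum = 1.9950395 × 10^-4.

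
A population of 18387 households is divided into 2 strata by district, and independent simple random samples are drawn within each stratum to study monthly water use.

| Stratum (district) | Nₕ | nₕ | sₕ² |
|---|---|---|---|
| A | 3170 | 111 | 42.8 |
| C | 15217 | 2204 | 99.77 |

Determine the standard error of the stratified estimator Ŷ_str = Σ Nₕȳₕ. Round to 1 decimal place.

3564.1

Var(Ŷ_str) = Σₕ Nₕ²(1 − fₕ)sₕ²/nₕ.
A: 3170²·(1 − 111/3170)·42.8/111 = 3.739035 × 10^6.
C: 15217²·(1 − 2204/15217)·99.77/2204 = 8.9638556 × 10^6.
Sum = 1.2702891 × 10^7.
SE = √(1.2702891 × 10^7) = 3564.1.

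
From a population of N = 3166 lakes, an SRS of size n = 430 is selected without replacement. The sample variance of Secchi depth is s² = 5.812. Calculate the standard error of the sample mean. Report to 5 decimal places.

0.10808

Under SRS without replacement, Var(ȳ) = (1 − f)·s²/n with f = n/N = 430/3166 = 0.13581807.
Var(ȳ) = (1 − 0.13581807)·5.812/430 = 0.86418193·0.013516279 = 0.011680524.
SE(ȳ) = √(0.011680524) = 0.10808.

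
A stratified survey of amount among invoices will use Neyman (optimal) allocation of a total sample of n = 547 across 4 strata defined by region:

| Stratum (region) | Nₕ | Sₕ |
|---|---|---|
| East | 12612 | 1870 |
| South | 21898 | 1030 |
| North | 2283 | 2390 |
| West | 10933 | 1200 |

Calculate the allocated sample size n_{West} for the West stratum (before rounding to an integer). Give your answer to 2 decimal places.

110.89

Neyman allocation: nₕ = n·NₕSₕ / Σⱼ NⱼSⱼ.
Σ NⱼSⱼ = 12612·1870 + 21898·1030 + 2283·2390 + 10933·1200 = 6.471535 × 10^7.
n_{West} = 547·10933·1200 / (6.471535 × 10^7) = 110.89.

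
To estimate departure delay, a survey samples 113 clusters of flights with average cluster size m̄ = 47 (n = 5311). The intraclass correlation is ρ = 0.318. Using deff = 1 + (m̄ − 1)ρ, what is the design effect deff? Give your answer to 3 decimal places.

15.628

deff = 1 + (47 − 1)·0.318 = 1 + 14.628 = 15.628.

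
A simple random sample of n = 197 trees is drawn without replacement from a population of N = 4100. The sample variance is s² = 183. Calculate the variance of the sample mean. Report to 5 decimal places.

Under SRS without replacement, Var(ȳ) = (1 − f)·s²/n with f = n/N = 197/4100 = 0.04804878.
Var(ȳ) = (1 − 0.04804878)·183/197 = 0.95195122·0.92893401 = 0.88429986.

0.88430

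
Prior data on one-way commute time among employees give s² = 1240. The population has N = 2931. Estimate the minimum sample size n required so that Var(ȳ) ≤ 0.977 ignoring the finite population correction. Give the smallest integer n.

Without fpc, n₀ = s²/D = 1240/0.977 = 1269.1914.
Rounding up, n = 1270.

1270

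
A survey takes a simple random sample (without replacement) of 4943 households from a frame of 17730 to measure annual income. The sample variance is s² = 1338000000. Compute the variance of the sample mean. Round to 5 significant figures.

Under SRS without replacement, Var(ȳ) = (1 − f)·s²/n with f = n/N = 4943/17730 = 0.27879301.
Var(ȳ) = (1 − 0.27879301)·1338000000/4943 = 0.72120699·270685.82 = 195220.51.

195220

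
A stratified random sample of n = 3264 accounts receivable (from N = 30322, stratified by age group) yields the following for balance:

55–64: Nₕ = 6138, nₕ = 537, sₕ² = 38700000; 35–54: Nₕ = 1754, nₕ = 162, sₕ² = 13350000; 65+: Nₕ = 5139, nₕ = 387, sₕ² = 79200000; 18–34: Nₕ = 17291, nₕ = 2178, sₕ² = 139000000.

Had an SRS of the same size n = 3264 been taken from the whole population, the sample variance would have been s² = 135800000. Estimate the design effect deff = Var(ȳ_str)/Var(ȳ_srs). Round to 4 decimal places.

Var(ȳ_str) = Σ Wₕ²(1−fₕ)sₕ²/nₕ with Wₕ = Nₕ/30322:
  55–64: (6138/30322)²·(1−537/6138)·38700000/537 = 2694.7188
  35–54: (1754/30322)²·(1−162/1754)·13350000/162 = 250.27831
  65+: (5139/30322)²·(1−387/5139)·79200000/387 = 5435.6762
  18–34: (17291/30322)²·(1−2178/17291)·139000000/2178 = 18138.945
  → Var(ȳ_str) = 26519.618.
Var(ȳ_srs) = (1 − 3264/30322)·135800000/3264 = 37126.796.
deff = 26519.618 / 37126.796 = 0.7143.

0.7143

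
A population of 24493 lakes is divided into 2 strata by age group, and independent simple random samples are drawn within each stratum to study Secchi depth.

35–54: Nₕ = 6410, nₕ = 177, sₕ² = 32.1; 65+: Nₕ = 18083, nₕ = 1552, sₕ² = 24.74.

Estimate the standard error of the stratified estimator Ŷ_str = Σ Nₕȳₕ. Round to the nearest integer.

3466

Var(Ŷ_str) = Σₕ Nₕ²(1 − fₕ)sₕ²/nₕ.
35–54: 6410²·(1 − 177/6410)·32.1/177 = 7.2458097 × 10^6.
65+: 18083²·(1 − 1552/18083)·24.74/1552 = 4.7651611 × 10^6.
Sum = 1.2010971 × 10^7.
SE = √(1.2010971 × 10^7) = 3466.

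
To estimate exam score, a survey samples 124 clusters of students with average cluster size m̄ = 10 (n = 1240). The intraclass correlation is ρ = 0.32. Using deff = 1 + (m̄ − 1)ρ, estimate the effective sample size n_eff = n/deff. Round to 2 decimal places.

deff = 1 + (10 − 1)·0.32 = 1 + 2.88 = 3.88.
n_eff = 1240 / 3.88 = 319.59.

319.59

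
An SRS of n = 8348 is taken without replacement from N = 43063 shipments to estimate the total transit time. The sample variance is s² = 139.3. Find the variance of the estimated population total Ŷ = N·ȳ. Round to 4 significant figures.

Var(Ŷ) = N²·Var(ȳ) = N²·(1 − n/N)·s²/n.
f = 8348/43063 = 0.19385551; Var(ȳ) = 0.80614449·139.3/8348 = 0.013451836.
Var(Ŷ) = 43063² · 0.013451836 = 2.494538 × 10^7.

2.495 × 10^7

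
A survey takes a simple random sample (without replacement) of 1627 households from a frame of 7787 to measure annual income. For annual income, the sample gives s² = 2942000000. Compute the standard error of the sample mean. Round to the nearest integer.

1196

Under SRS without replacement, Var(ȳ) = (1 − f)·s²/n with f = n/N = 1627/7787 = 0.20893797.
Var(ȳ) = (1 − 0.20893797)·2942000000/1627 = 0.79106203·1.808236 × 10^6 = 1.4304268 × 10^6.
SE(ȳ) = √(1.4304268 × 10^6) = 1196.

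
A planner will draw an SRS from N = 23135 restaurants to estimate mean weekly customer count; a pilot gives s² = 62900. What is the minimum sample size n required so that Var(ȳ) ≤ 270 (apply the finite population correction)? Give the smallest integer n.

Without fpc, n₀ = s²/D = 62900/270 = 232.9630.
With fpc, (1 − n/N)·s²/n ≤ D requires n ≥ n₀/(1 + n₀/N) = 232.9630/(1 + 232.9630/23135) = 230.6405.
Rounding up, n = 231.

231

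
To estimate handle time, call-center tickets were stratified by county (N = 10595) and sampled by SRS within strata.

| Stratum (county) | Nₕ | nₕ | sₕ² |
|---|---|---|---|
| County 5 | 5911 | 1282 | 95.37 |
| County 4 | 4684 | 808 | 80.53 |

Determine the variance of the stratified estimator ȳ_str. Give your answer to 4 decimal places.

0.0343

Var(ȳ_str) = Σₕ Wₕ²(1 − fₕ)sₕ²/nₕ with Wₕ = Nₕ/N, N = 10595.
County 5: Wₕ = 0.55790467; term = 0.55790467²·(1 − 0.21688378)·95.37/1282 = 0.018133013.
County 4: Wₕ = 0.44209533; term = 0.44209533²·(1 − 0.17250213)·80.53/808 = 0.016119259.
Sum = 0.034252272.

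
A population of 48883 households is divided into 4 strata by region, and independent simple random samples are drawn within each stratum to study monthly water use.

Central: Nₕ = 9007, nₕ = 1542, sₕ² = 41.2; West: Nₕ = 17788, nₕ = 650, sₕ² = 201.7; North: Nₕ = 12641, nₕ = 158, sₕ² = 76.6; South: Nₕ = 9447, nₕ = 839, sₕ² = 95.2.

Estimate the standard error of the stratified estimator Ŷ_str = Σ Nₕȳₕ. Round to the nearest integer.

13495

Var(Ŷ_str) = Σₕ Nₕ²(1 − fₕ)sₕ²/nₕ.
Central: 9007²·(1 − 1542/9007)·41.2/1542 = 1.7964818 × 10^6.
West: 17788²·(1 − 650/17788)·201.7/650 = 9.4597531 × 10^7.
North: 12641²·(1 − 158/12641)·76.6/158 = 7.6501876 × 10^7.
South: 9447²·(1 − 839/9447)·95.2/839 = 9.2272261 × 10^6.
Sum = 1.8212311 × 10^8.
SE = √(1.8212311 × 10^8) = 13495.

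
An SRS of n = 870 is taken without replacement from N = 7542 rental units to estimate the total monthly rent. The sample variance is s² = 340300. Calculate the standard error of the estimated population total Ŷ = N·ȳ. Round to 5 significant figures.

140300

Var(Ŷ) = N²·Var(ȳ) = N²·(1 − n/N)·s²/n.
f = 870/7542 = 0.11535402; Var(ȳ) = 0.88464598·340300/870 = 346.02877.
Var(Ŷ) = 7542² · 346.02877 = 1.9682727 × 10^10.
SE(Ŷ) = √(1.9682727 × 10^10) = 140300.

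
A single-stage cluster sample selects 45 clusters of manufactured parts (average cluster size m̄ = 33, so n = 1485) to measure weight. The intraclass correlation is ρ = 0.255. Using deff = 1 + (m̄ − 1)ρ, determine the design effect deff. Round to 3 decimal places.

deff = 1 + (33 − 1)·0.255 = 1 + 8.16 = 9.16.

9.160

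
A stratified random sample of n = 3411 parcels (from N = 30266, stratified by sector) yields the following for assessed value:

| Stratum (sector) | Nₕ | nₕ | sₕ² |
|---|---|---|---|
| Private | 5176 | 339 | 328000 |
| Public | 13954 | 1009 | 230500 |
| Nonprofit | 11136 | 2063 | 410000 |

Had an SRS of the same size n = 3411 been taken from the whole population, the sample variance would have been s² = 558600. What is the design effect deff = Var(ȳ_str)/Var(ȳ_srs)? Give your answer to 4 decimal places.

0.6429

Var(ȳ_str) = Σ Wₕ²(1−fₕ)sₕ²/nₕ with Wₕ = Nₕ/30266:
  Private: (5176/30266)²·(1−339/5176)·328000/339 = 26.444444
  Public: (13954/30266)²·(1−1009/13954)·230500/1009 = 45.047478
  Nonprofit: (11136/30266)²·(1−2063/11136)·410000/2063 = 21.920715
  → Var(ȳ_str) = 93.412637.
Var(ȳ_srs) = (1 − 3411/30266)·558600/3411 = 145.30794.
deff = 93.412637 / 145.30794 = 0.6429.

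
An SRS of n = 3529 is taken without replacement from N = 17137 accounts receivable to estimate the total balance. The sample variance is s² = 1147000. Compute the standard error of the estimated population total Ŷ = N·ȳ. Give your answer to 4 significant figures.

275300

Var(Ŷ) = N²·Var(ȳ) = N²·(1 − n/N)·s²/n.
f = 3529/17137 = 0.20592869; Var(ȳ) = 0.79407131·1147000/3529 = 258.09005.
Var(Ŷ) = 17137² · 258.09005 = 7.5795052 × 10^10.
SE(Ŷ) = √(7.5795052 × 10^10) = 275300.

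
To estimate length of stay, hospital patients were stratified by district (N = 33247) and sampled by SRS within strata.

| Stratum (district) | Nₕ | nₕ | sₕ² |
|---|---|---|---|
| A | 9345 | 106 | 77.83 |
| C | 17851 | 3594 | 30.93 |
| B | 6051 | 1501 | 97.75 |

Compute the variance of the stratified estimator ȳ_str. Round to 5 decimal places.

0.06095

Var(ȳ_str) = Σₕ Wₕ²(1 − fₕ)sₕ²/nₕ with Wₕ = Nₕ/N, N = 33247.
A: Wₕ = 0.28107799; term = 0.28107799²·(1 − 0.01134296)·77.83/106 = 0.057350936.
C: Wₕ = 0.53692062; term = 0.53692062²·(1 − 0.20133326)·30.93/3594 = 0.0019814705.
B: Wₕ = 0.18200138; term = 0.18200138²·(1 − 0.24805817)·97.75/1501 = 0.0016220704.
Sum = 0.060954477.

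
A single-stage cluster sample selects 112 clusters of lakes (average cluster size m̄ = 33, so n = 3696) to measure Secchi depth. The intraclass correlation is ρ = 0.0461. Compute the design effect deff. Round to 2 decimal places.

2.48

deff = 1 + (33 − 1)·0.0461 = 1 + 1.4752 = 2.4752.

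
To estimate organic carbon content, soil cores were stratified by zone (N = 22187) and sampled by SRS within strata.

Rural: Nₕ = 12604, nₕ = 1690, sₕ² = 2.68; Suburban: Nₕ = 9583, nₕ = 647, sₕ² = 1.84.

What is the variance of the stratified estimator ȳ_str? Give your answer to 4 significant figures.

9.379 × 10^-4

Var(ȳ_str) = Σₕ Wₕ²(1 − fₕ)sₕ²/nₕ with Wₕ = Nₕ/N, N = 22187.
Rural: Wₕ = 0.56808041; term = 0.56808041²·(1 − 0.13408442)·2.68/1690 = 4.4314236 × 10^-4.
Suburban: Wₕ = 0.43191959; term = 0.43191959²·(1 − 0.06751539)·1.84/647 = 4.9472177 × 10^-4.
Sum = 9.3786413 × 10^-4.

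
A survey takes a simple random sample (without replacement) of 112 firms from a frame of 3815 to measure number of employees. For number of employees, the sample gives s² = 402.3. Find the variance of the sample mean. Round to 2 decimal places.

Under SRS without replacement, Var(ȳ) = (1 − f)·s²/n with f = n/N = 112/3815 = 0.02935780.
Var(ȳ) = (1 − 0.02935780)·402.3/112 = 0.97064220·3.5919643 = 3.4865121.

3.49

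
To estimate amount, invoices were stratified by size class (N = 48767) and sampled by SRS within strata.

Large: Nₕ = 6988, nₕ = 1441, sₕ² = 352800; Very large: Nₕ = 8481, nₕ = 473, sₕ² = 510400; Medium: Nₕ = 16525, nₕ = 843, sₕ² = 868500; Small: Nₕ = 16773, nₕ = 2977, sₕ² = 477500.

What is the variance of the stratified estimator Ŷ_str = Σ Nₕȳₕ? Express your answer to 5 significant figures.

Var(Ŷ_str) = Σₕ Nₕ²(1 − fₕ)sₕ²/nₕ.
Large: 6988²·(1 − 1441/6988)·352800/1441 = 9.4902064 × 10^9.
Very large: 8481²·(1 − 473/8481)·510400/473 = 7.3285938 × 10^10.
Medium: 16525²·(1 − 843/16525)·868500/843 = 2.6698396 × 10^11.
Small: 16773²·(1 − 2977/16773)·477500/2977 = 3.711577 × 10^10.
Sum = 3.8687587 × 10^11.

3.8688 × 10^11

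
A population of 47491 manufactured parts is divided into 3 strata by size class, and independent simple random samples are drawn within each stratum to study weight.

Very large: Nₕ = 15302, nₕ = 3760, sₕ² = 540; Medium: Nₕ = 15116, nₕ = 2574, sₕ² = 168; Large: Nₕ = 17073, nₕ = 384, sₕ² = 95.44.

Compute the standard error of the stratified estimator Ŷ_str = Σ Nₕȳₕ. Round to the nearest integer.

10419

Var(Ŷ_str) = Σₕ Nₕ²(1 − fₕ)sₕ²/nₕ.
Very large: 15302²·(1 − 3760/15302)·540/3760 = 2.5365018 × 10^7.
Medium: 15116²·(1 − 2574/15116)·168/2574 = 1.2373838 × 10^7.
Large: 17073²·(1 − 384/17073)·95.44/384 = 7.0817299 × 10^7.
Sum = 1.0855616 × 10^8.
SE = √(1.0855616 × 10^8) = 10419.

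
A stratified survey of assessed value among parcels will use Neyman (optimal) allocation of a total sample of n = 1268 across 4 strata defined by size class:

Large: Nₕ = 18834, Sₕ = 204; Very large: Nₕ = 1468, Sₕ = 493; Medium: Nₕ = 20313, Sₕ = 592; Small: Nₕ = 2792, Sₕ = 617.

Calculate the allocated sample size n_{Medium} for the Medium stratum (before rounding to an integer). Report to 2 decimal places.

832.60

Neyman allocation: nₕ = n·NₕSₕ / Σⱼ NⱼSⱼ.
Σ NⱼSⱼ = 18834·204 + 1468·493 + 20313·592 + 2792·617 = 1.831382 × 10^7.
n_{Medium} = 1268·20313·592 / (1.831382 × 10^7) = 832.60.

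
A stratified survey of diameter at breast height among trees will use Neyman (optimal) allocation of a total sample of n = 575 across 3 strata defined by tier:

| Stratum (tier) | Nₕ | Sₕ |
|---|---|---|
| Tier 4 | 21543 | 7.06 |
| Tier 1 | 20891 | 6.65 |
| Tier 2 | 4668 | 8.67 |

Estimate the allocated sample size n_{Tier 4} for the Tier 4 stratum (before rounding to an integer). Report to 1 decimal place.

Neyman allocation: nₕ = n·NₕSₕ / Σⱼ NⱼSⱼ.
Σ NⱼSⱼ = 21543·7.06 + 20891·6.65 + 4668·8.67 = 331490.29.
n_{Tier 4} = 575·21543·7.06 / 331490.29 = 263.8.

263.8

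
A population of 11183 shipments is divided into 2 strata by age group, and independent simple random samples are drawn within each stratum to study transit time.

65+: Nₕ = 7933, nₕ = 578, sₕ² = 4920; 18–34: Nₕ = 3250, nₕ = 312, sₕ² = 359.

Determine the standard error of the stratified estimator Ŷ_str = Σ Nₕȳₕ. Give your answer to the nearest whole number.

22531

Var(Ŷ_str) = Σₕ Nₕ²(1 − fₕ)sₕ²/nₕ.
65+: 7933²·(1 − 578/7933)·4920/578 = 4.9665795 × 10^8.
18–34: 3250²·(1 − 312/3250)·359/312 = 1.0986896 × 10^7.
Sum = 5.0764485 × 10^8.
SE = √(5.0764485 × 10^8) = 22531.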